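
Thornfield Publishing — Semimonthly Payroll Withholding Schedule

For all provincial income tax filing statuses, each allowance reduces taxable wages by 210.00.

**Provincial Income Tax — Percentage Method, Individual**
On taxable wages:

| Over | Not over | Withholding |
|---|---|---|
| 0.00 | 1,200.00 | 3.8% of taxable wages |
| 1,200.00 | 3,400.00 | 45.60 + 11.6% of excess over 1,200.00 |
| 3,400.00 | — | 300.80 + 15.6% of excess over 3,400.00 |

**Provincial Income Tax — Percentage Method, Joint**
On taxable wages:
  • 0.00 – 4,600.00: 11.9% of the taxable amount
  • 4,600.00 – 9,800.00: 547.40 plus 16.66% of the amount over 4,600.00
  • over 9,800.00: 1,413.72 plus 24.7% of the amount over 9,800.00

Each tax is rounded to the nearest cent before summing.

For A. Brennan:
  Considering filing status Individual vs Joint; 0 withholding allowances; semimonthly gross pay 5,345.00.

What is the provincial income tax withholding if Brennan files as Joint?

Provincial Income Tax (Joint): taxable = 5,345.00
  547.40 + 16.66% × (5,345.00 − 4,600.00) = 547.40 + 16.66% × 745.00 = 671.52

671.52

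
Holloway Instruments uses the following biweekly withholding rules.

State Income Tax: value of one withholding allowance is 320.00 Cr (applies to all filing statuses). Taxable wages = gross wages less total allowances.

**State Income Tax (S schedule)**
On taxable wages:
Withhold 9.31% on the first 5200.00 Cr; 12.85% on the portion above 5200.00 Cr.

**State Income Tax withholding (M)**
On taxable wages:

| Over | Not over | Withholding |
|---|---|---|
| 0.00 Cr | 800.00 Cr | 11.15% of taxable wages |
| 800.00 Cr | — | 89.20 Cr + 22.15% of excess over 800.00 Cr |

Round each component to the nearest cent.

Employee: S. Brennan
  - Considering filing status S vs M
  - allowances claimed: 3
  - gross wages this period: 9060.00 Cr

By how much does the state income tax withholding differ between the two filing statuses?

State Income Tax (S): taxable = 9060.00 Cr − 3×320.00 Cr = 8100.00 Cr
  484.12 Cr + 12.85% × (8100.00 Cr − 5200.00 Cr) = 484.12 Cr + 12.85% × 2900.00 Cr = 856.77 Cr
State Income Tax (M): taxable = 9060.00 Cr − 3×320.00 Cr = 8100.00 Cr
  89.20 Cr + 22.15% × (8100.00 Cr − 800.00 Cr) = 89.20 Cr + 22.15% × 7300.00 Cr = 1706.15 Cr
Difference: |856.77 Cr − 1706.15 Cr| = 849.38 Cr (higher under M)

849.38 Cr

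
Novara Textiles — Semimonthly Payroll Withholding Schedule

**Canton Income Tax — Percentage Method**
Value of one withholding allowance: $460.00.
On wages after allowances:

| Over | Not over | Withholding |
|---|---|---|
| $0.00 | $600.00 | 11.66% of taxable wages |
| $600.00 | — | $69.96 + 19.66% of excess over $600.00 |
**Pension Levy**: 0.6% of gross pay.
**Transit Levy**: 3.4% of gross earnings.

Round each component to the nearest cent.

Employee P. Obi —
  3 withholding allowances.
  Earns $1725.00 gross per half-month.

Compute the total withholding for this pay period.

$109.23

Canton Income Tax: taxable = $1725.00 − 3×$460.00 = $345.00
  11.66% × $345.00 = $40.23
Pension Levy: 0.6% × $1725.00 = $10.35
Transit Levy: 3.4% × $1725.00 = $58.65
Total: $40.23 + $10.35 + $58.65 = $109.23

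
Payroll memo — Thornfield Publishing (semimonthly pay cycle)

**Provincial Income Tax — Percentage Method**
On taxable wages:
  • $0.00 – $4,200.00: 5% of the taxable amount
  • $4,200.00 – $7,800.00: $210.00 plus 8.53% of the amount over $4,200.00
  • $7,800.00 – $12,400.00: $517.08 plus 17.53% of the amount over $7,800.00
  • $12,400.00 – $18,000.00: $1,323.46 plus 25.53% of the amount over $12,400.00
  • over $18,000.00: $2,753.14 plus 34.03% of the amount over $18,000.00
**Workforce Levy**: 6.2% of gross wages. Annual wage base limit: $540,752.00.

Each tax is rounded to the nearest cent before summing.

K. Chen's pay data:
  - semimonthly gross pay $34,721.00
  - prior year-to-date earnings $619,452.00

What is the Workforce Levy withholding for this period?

Workforce Levy: YTD $619,452.00 ≥ cap $540,752.00 → $0.00

$0.00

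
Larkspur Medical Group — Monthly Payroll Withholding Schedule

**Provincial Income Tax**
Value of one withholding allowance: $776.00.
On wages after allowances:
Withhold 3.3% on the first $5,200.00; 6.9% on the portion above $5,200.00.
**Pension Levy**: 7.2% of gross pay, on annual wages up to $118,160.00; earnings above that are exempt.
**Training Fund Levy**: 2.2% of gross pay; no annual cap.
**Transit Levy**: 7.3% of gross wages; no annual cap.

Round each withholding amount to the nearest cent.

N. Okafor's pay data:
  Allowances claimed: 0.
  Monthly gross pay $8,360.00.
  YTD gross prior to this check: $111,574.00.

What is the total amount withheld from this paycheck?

$1,658.03

Provincial Income Tax: taxable = $8,360.00
  $171.60 + 6.9% × ($8,360.00 − $5,200.00) = $171.60 + 6.9% × $3,160.00 = $389.64
Pension Levy: cap $118,160.00 − YTD $111,574.00 = $6,586.00 subject; 7.2% × $6,586.00 = $474.19
Training Fund Levy: 2.2% × $8,360.00 = $183.92
Transit Levy: 7.3% × $8,360.00 = $610.28
Total: $389.64 + $474.19 + $183.92 + $610.28 = $1,658.03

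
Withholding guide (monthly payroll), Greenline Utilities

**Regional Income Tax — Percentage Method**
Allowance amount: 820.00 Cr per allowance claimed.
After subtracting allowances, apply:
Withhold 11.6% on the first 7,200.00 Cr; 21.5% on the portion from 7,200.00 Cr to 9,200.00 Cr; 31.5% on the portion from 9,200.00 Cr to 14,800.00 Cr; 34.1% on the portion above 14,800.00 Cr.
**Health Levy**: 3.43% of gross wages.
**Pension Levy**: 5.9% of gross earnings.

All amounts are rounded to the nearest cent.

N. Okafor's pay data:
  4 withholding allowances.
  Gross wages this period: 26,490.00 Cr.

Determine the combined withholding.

8,368.53 Cr

Regional Income Tax: taxable = 26,490.00 Cr − 4×820.00 Cr = 23,210.00 Cr
  3,029.20 Cr + 34.1% × (23,210.00 Cr − 14,800.00 Cr) = 3,029.20 Cr + 34.1% × 8,410.00 Cr = 5,897.01 Cr
Health Levy: 3.43% × 26,490.00 Cr = 908.61 Cr
Pension Levy: 5.9% × 26,490.00 Cr = 1,562.91 Cr
Total: 5,897.01 Cr + 908.61 Cr + 1,562.91 Cr = 8,368.53 Cr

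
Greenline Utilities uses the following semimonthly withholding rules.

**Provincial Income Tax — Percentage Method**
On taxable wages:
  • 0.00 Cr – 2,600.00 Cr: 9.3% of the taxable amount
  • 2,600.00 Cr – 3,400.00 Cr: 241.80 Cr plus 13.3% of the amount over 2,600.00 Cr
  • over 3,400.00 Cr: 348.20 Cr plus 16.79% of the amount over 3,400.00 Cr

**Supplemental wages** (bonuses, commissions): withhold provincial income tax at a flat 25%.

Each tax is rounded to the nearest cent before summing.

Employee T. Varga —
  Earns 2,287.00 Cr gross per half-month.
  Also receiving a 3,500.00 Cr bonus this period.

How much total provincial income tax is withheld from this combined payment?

1,087.69 Cr

Provincial Income Tax: taxable = 2,287.00 Cr
  9.3% × 2,287.00 Cr = 212.69 Cr
Supplemental (25% flat on bonus): 25% × 3,500.00 Cr = 875.00 Cr
Total provincial income tax: 212.69 Cr + 875.00 Cr = 1,087.69 Cr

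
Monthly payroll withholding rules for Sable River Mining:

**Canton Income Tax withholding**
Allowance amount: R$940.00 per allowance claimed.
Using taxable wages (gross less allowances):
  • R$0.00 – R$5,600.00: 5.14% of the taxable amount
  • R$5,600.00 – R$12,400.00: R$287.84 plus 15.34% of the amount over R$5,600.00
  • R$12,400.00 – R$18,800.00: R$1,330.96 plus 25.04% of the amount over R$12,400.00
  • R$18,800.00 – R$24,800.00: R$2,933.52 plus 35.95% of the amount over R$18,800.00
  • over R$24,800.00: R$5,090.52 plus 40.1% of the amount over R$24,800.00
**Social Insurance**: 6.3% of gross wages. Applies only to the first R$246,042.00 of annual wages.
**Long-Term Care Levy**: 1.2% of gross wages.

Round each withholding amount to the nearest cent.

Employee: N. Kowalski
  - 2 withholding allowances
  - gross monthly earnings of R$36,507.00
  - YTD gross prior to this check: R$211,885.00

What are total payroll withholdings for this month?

R$11,621.12

Canton Income Tax: taxable = R$36,507.00 − 2×R$940.00 = R$34,627.00
  R$5,090.52 + 40.1% × (R$34,627.00 − R$24,800.00) = R$5,090.52 + 40.1% × R$9,827.00 = R$9,031.15
Social Insurance: cap R$246,042.00 − YTD R$211,885.00 = R$34,157.00 subject; 6.3% × R$34,157.00 = R$2,151.89
Long-Term Care Levy: 1.2% × R$36,507.00 = R$438.08
Total: R$9,031.15 + R$2,151.89 + R$438.08 = R$11,621.12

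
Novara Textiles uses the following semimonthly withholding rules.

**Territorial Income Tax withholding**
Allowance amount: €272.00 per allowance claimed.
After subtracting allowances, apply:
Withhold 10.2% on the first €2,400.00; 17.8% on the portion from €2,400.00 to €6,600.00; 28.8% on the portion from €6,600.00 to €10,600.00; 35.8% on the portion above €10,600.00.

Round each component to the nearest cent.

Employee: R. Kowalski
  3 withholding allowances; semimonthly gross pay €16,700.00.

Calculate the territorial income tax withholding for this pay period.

€4,036.07

Territorial Income Tax: taxable = €16,700.00 − 3×€272.00 = €15,884.00
  €2,144.40 + 35.8% × (€15,884.00 − €10,600.00) = €2,144.40 + 35.8% × €5,284.00 = €4,036.07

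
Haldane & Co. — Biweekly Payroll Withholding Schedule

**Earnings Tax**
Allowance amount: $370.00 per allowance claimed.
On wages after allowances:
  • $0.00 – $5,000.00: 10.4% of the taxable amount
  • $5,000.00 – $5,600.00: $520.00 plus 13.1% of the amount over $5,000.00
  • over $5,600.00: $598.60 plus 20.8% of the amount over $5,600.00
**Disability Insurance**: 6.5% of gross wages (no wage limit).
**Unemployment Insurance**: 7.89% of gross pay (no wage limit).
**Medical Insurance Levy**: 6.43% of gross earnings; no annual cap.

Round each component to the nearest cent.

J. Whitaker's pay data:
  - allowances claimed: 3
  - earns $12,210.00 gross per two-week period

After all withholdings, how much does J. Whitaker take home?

$7,925.28

Earnings Tax: taxable = $12,210.00 − 3×$370.00 = $11,100.00
  $598.60 + 20.8% × ($11,100.00 − $5,600.00) = $598.60 + 20.8% × $5,500.00 = $1,742.60
Disability Insurance: 6.5% × $12,210.00 = $793.65
Unemployment Insurance: 7.89% × $12,210.00 = $963.37
Medical Insurance Levy: 6.43% × $12,210.00 = $785.10
Total withheld: $1,742.60 + $793.65 + $963.37 + $785.10 = $4,284.72
Net pay: $12,210.00 − $4,284.72 = $7,925.28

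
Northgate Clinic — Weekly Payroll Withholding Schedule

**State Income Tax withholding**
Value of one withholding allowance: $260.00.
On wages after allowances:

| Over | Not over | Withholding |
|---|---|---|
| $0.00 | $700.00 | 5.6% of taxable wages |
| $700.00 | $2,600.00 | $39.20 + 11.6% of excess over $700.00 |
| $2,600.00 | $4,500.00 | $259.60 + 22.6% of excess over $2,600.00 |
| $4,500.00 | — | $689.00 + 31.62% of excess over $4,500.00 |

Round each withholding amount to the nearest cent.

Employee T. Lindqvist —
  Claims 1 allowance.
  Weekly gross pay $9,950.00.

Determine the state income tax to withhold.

$2,330.08

State Income Tax: taxable = $9,950.00 − 1×$260.00 = $9,690.00
  $689.00 + 31.62% × ($9,690.00 − $4,500.00) = $689.00 + 31.62% × $5,190.00 = $2,330.08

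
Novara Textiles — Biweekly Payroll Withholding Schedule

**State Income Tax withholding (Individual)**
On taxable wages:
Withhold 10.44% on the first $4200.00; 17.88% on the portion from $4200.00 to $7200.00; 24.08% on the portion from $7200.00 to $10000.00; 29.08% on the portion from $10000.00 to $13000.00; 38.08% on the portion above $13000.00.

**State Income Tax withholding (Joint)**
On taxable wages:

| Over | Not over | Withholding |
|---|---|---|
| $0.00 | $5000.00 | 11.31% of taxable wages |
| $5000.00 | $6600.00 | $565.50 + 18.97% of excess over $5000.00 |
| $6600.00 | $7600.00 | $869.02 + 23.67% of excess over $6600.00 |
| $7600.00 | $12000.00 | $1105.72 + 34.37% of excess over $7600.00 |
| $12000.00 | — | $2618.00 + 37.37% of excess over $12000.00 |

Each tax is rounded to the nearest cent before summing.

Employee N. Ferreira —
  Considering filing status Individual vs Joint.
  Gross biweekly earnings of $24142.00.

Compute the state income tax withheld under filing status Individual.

State Income Tax (Individual): taxable = $24142.00
  $2521.52 + 38.08% × ($24142.00 − $13000.00) = $2521.52 + 38.08% × $11142.00 = $6764.39

$6764.39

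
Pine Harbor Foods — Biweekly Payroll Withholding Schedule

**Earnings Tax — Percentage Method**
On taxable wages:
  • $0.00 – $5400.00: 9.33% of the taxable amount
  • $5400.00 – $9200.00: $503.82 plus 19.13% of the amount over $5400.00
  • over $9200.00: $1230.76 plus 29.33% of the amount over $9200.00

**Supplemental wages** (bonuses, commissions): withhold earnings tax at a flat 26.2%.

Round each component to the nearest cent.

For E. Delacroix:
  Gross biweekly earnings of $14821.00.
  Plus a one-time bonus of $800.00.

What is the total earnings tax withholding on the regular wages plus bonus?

$3089.00

Earnings Tax: taxable = $14821.00
  $1230.76 + 29.33% × ($14821.00 − $9200.00) = $1230.76 + 29.33% × $5621.00 = $2879.40
Supplemental (26.2% flat on bonus): 26.2% × $800.00 = $209.60
Total earnings tax: $2879.40 + $209.60 = $3089.00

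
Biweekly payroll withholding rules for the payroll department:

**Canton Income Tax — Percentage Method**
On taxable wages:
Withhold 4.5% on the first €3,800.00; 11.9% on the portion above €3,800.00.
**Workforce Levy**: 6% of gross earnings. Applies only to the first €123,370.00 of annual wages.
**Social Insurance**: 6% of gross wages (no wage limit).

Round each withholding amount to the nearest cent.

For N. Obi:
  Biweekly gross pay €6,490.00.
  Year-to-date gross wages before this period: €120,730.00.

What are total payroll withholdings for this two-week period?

€1,038.91

Canton Income Tax: taxable = €6,490.00
  €171.00 + 11.9% × (€6,490.00 − €3,800.00) = €171.00 + 11.9% × €2,690.00 = €491.11
Workforce Levy: cap €123,370.00 − YTD €120,730.00 = €2,640.00 subject; 6% × €2,640.00 = €158.40
Social Insurance: 6% × €6,490.00 = €389.40
Total: €491.11 + €158.40 + €389.40 = €1,038.91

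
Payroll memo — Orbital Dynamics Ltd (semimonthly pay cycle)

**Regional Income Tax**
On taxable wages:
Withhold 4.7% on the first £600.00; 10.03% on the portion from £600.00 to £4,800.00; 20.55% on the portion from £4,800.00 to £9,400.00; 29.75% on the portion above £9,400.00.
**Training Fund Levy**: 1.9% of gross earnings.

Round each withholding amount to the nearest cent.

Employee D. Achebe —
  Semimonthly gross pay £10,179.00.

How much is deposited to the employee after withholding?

£8,359.09

Regional Income Tax: taxable = £10,179.00
  £1,394.76 + 29.75% × (£10,179.00 − £9,400.00) = £1,394.76 + 29.75% × £779.00 = £1,626.51
Training Fund Levy: 1.9% × £10,179.00 = £193.40
Total withheld: £1,626.51 + £193.40 = £1,819.91
Net pay: £10,179.00 − £1,819.91 = £8,359.09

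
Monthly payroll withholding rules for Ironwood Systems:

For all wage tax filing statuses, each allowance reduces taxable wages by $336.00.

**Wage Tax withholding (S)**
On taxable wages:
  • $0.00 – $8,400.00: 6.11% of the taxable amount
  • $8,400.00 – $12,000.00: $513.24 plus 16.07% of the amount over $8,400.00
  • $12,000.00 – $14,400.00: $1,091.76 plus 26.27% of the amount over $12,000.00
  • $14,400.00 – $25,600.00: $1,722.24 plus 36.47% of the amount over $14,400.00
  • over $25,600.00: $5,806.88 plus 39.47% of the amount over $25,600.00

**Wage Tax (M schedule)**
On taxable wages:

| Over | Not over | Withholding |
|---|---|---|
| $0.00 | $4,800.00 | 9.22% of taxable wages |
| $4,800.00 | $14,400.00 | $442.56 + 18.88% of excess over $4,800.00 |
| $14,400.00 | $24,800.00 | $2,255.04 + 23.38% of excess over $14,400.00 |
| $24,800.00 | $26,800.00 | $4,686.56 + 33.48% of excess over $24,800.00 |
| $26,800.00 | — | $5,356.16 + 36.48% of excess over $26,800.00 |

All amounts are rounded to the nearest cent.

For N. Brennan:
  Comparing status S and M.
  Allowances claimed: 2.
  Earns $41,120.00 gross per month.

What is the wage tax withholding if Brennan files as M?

$10,334.95

Wage Tax (M): taxable = $41,120.00 − 2×$336.00 = $40,448.00
  $5,356.16 + 36.48% × ($40,448.00 − $26,800.00) = $5,356.16 + 36.48% × $13,648.00 = $10,334.95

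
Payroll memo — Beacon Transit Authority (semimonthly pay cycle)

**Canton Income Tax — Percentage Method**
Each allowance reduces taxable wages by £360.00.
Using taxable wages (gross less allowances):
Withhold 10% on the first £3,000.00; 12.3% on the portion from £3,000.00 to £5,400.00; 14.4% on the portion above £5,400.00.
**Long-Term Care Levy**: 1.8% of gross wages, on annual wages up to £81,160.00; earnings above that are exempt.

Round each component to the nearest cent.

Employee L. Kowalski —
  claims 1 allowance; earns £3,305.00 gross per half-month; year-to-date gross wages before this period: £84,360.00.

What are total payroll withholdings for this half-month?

£294.50

Canton Income Tax: taxable = £3,305.00 − 1×£360.00 = £2,945.00
  10% × £2,945.00 = £294.50
Long-Term Care Levy: YTD £84,360.00 ≥ cap £81,160.00 → £0.00
Total: £294.50 + £0.00 = £294.50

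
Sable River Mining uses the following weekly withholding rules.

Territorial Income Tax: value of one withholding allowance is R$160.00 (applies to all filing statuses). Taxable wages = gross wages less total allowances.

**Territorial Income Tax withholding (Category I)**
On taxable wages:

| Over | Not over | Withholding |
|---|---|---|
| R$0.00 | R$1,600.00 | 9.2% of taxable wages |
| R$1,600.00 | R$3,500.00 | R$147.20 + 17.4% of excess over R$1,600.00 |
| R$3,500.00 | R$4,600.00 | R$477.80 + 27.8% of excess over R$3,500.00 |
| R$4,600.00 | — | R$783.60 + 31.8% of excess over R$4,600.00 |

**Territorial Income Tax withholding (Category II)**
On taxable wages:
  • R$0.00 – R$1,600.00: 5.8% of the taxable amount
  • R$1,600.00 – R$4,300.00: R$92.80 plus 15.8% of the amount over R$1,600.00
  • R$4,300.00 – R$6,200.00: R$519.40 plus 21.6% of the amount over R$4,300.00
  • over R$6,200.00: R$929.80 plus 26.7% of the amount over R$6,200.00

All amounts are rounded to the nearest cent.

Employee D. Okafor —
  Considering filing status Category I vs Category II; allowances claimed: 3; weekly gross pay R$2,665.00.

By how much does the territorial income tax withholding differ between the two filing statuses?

Territorial Income Tax (Category I): taxable = R$2,665.00 − 3×R$160.00 = R$2,185.00
  R$147.20 + 17.4% × (R$2,185.00 − R$1,600.00) = R$147.20 + 17.4% × R$585.00 = R$248.99
Territorial Income Tax (Category II): taxable = R$2,665.00 − 3×R$160.00 = R$2,185.00
  R$92.80 + 15.8% × (R$2,185.00 − R$1,600.00) = R$92.80 + 15.8% × R$585.00 = R$185.23
Difference: |R$248.99 − R$185.23| = R$63.76 (higher under Category I)

R$63.76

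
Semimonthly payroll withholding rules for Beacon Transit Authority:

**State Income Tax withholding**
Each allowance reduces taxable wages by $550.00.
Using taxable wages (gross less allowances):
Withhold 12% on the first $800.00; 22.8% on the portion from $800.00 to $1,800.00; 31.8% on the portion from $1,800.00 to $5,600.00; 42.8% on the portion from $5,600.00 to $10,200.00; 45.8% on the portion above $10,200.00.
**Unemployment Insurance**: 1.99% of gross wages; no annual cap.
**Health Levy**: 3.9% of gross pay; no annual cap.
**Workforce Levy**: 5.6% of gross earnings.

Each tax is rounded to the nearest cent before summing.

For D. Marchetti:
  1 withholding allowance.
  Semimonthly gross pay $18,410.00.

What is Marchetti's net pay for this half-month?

State Income Tax: taxable = $18,410.00 − 1×$550.00 = $17,860.00
  $3,501.20 + 45.8% × ($17,860.00 − $10,200.00) = $3,501.20 + 45.8% × $7,660.00 = $7,009.48
Unemployment Insurance: 1.99% × $18,410.00 = $366.36
Health Levy: 3.9% × $18,410.00 = $717.99
Workforce Levy: 5.6% × $18,410.00 = $1,030.96
Total withheld: $7,009.48 + $366.36 + $717.99 + $1,030.96 = $9,124.79
Net pay: $18,410.00 − $9,124.79 = $9,285.21

$9,285.21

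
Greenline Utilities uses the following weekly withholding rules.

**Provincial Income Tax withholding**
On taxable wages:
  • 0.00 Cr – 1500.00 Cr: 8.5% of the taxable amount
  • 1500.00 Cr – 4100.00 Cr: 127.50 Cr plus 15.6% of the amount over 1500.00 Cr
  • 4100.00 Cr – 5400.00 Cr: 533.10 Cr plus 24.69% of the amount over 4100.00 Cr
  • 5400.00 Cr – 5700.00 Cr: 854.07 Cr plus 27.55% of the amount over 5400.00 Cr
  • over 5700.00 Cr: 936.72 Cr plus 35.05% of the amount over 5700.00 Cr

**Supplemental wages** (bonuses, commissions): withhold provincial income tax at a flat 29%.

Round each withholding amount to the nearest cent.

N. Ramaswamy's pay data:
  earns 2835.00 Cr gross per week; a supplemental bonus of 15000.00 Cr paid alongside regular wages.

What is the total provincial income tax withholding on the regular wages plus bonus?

4685.76 Cr

Provincial Income Tax: taxable = 2835.00 Cr
  127.50 Cr + 15.6% × (2835.00 Cr − 1500.00 Cr) = 127.50 Cr + 15.6% × 1335.00 Cr = 335.76 Cr
Supplemental (29% flat on bonus): 29% × 15000.00 Cr = 4350.00 Cr
Total provincial income tax: 335.76 Cr + 4350.00 Cr = 4685.76 Cr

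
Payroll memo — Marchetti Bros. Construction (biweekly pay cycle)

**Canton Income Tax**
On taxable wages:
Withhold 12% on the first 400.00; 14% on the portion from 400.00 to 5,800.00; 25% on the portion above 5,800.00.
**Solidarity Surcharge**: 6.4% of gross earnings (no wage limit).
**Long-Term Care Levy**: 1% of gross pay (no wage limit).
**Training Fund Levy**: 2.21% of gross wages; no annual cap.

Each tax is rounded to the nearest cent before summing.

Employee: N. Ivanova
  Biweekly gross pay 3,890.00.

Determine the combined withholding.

Canton Income Tax: taxable = 3,890.00
  48.00 + 14% × (3,890.00 − 400.00) = 48.00 + 14% × 3,490.00 = 536.60
Solidarity Surcharge: 6.4% × 3,890.00 = 248.96
Long-Term Care Levy: 1% × 3,890.00 = 38.90
Training Fund Levy: 2.21% × 3,890.00 = 85.97
Total: 536.60 + 248.96 + 38.90 + 85.97 = 910.43

910.43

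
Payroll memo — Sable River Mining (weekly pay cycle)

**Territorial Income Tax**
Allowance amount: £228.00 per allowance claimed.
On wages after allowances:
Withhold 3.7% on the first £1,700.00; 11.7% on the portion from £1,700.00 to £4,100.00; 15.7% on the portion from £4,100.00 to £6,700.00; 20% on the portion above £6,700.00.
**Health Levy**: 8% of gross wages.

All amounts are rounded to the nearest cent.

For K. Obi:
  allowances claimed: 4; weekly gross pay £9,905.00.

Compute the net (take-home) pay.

£7,902.10

Territorial Income Tax: taxable = £9,905.00 − 4×£228.00 = £8,993.00
  £751.90 + 20% × (£8,993.00 − £6,700.00) = £751.90 + 20% × £2,293.00 = £1,210.50
Health Levy: 8% × £9,905.00 = £792.40
Total withheld: £1,210.50 + £792.40 = £2,002.90
Net pay: £9,905.00 − £2,002.90 = £7,902.10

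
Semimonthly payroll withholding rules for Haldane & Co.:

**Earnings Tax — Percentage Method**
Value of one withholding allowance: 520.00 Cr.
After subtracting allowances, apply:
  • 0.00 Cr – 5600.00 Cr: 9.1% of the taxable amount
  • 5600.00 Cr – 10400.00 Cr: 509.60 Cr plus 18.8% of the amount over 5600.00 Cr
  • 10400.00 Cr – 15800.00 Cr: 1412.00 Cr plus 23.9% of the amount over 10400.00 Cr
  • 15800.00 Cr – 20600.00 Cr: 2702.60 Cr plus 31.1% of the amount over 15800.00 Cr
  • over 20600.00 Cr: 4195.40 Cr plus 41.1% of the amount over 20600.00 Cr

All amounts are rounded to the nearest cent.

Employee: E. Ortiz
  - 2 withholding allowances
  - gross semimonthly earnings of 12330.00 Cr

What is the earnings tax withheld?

1624.71 Cr

Earnings Tax: taxable = 12330.00 Cr − 2×520.00 Cr = 11290.00 Cr
  1412.00 Cr + 23.9% × (11290.00 Cr − 10400.00 Cr) = 1412.00 Cr + 23.9% × 890.00 Cr = 1624.71 Cr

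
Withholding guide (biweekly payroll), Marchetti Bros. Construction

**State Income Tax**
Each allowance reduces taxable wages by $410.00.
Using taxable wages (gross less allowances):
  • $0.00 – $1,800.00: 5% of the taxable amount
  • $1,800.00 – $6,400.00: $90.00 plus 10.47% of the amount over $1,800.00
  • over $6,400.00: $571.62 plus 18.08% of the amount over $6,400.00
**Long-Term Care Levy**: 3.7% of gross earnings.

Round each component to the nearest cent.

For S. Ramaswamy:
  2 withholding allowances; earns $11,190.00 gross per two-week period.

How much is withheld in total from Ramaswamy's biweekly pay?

State Income Tax: taxable = $11,190.00 − 2×$410.00 = $10,370.00
  $571.62 + 18.08% × ($10,370.00 − $6,400.00) = $571.62 + 18.08% × $3,970.00 = $1,289.40
Long-Term Care Levy: 3.7% × $11,190.00 = $414.03
Total: $1,289.40 + $414.03 = $1,703.43

$1,703.43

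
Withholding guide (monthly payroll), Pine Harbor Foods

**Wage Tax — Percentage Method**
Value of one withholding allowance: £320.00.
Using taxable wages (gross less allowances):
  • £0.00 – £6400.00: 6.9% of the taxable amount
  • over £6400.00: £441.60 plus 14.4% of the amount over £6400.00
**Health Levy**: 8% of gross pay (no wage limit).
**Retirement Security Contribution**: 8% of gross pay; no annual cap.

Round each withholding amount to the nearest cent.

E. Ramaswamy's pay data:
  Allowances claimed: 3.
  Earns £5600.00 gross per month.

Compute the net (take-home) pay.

£4383.84

Wage Tax: taxable = £5600.00 − 3×£320.00 = £4640.00
  6.9% × £4640.00 = £320.16
Health Levy: 8% × £5600.00 = £448.00
Retirement Security Contribution: 8% × £5600.00 = £448.00
Total withheld: £320.16 + £448.00 + £448.00 = £1216.16
Net pay: £5600.00 − £1216.16 = £4383.84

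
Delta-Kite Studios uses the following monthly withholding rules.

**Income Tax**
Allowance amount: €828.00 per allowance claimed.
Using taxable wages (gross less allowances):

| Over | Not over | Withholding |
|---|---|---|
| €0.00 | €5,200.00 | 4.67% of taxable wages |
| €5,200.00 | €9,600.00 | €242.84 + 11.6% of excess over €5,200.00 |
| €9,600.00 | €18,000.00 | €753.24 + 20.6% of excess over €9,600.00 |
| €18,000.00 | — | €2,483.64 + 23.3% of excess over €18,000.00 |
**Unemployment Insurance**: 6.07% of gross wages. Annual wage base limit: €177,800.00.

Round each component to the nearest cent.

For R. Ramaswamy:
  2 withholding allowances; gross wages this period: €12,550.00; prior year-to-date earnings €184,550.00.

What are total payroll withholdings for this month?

€1,019.80

Income Tax: taxable = €12,550.00 − 2×€828.00 = €10,894.00
  €753.24 + 20.6% × (€10,894.00 − €9,600.00) = €753.24 + 20.6% × €1,294.00 = €1,019.80
Unemployment Insurance: YTD €184,550.00 ≥ cap €177,800.00 → €0.00
Total: €1,019.80 + €0.00 = €1,019.80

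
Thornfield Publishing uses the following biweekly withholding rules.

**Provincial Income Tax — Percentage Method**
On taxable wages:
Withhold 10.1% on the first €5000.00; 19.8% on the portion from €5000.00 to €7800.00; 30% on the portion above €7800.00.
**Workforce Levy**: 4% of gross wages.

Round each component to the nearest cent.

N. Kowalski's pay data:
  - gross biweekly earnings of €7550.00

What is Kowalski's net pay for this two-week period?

Provincial Income Tax: taxable = €7550.00
  €505.00 + 19.8% × (€7550.00 − €5000.00) = €505.00 + 19.8% × €2550.00 = €1009.90
Workforce Levy: 4% × €7550.00 = €302.00
Total withheld: €1009.90 + €302.00 = €1311.90
Net pay: €7550.00 − €1311.90 = €6238.10

€6238.10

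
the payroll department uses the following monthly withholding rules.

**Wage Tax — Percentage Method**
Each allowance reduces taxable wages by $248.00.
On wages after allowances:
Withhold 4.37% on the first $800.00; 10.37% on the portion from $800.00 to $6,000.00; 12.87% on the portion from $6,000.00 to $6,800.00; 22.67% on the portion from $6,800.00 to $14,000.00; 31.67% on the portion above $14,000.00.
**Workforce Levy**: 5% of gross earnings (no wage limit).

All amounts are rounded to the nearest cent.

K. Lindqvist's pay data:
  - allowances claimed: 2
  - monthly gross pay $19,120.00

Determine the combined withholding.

Wage Tax: taxable = $19,120.00 − 2×$248.00 = $18,624.00
  $2,309.40 + 31.67% × ($18,624.00 − $14,000.00) = $2,309.40 + 31.67% × $4,624.00 = $3,773.82
Workforce Levy: 5% × $19,120.00 = $956.00
Total: $3,773.82 + $956.00 = $4,729.82

$4,729.82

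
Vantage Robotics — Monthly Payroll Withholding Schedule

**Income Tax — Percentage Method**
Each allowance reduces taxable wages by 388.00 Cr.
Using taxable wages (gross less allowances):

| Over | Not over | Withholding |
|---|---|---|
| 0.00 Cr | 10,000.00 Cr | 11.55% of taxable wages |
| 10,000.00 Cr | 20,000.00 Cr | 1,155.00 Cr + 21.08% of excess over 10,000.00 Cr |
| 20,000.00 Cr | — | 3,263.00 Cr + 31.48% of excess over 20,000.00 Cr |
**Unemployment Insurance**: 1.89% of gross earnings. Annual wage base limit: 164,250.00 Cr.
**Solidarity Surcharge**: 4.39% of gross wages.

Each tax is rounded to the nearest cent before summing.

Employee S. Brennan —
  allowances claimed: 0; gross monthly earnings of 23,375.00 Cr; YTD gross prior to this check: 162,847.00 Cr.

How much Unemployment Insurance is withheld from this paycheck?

26.52 Cr

Unemployment Insurance: cap 164,250.00 Cr − YTD 162,847.00 Cr = 1,403.00 Cr subject; 1.89% × 1,403.00 Cr = 26.52 Cr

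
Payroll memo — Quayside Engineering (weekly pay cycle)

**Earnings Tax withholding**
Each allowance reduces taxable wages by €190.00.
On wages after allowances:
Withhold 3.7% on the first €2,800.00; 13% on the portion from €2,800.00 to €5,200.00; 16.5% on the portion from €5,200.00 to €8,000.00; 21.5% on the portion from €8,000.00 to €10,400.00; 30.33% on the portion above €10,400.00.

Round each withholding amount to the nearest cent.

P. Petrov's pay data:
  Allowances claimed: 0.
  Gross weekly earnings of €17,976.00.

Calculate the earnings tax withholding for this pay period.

Earnings Tax: taxable = €17,976.00
  €1,393.60 + 30.33% × (€17,976.00 − €10,400.00) = €1,393.60 + 30.33% × €7,576.00 = €3,691.40

€3,691.40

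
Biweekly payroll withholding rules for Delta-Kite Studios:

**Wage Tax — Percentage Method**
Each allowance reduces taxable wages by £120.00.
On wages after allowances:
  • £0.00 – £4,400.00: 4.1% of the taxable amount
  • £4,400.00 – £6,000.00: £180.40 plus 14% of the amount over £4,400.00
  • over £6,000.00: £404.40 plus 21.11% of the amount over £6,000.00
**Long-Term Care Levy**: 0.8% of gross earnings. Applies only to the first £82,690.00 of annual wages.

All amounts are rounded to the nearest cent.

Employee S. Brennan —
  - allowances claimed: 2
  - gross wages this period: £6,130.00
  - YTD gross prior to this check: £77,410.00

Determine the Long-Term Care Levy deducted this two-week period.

£42.24

Long-Term Care Levy: cap £82,690.00 − YTD £77,410.00 = £5,280.00 subject; 0.8% × £5,280.00 = £42.24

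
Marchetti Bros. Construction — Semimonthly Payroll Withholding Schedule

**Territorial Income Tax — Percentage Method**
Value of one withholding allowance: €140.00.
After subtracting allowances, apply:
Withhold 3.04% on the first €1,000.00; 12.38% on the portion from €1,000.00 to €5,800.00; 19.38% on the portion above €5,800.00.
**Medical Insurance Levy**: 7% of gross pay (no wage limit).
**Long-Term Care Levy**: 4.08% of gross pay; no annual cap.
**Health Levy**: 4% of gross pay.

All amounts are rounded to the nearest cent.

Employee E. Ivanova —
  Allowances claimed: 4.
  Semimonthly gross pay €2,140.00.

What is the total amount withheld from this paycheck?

Territorial Income Tax: taxable = €2,140.00 − 4×€140.00 = €1,580.00
  €30.40 + 12.38% × (€1,580.00 − €1,000.00) = €30.40 + 12.38% × €580.00 = €102.20
Medical Insurance Levy: 7% × €2,140.00 = €149.80
Long-Term Care Levy: 4.08% × €2,140.00 = €87.31
Health Levy: 4% × €2,140.00 = €85.60
Total: €102.20 + €149.80 + €87.31 + €85.60 = €424.91

€424.91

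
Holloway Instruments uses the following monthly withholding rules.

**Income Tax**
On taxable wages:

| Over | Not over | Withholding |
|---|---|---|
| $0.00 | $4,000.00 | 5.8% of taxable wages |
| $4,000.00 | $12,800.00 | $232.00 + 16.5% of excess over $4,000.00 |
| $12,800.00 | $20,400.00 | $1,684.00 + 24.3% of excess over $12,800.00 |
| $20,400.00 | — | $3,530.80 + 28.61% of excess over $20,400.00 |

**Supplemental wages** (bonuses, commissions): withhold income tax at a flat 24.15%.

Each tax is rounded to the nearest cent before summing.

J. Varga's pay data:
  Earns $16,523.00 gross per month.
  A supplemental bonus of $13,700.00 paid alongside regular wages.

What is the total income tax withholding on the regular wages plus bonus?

$5,897.24

Income Tax: taxable = $16,523.00
  $1,684.00 + 24.3% × ($16,523.00 − $12,800.00) = $1,684.00 + 24.3% × $3,723.00 = $2,588.69
Supplemental (24.15% flat on bonus): 24.15% × $13,700.00 = $3,308.55
Total income tax: $2,588.69 + $3,308.55 = $5,897.24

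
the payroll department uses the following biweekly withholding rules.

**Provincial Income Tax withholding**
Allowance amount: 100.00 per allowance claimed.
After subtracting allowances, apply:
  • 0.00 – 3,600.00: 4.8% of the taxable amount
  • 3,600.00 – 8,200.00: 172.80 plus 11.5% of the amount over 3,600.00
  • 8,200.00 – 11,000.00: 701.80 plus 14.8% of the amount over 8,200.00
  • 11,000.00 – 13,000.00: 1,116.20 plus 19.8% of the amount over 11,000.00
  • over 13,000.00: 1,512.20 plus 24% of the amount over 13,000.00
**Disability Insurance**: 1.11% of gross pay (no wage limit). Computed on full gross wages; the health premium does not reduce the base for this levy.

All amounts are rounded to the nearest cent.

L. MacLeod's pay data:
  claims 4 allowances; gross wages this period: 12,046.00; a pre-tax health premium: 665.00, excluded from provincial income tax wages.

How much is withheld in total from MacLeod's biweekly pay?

Provincial Income Tax: taxable = 12,046.00 − 665.00 − 4×100.00 = 10,981.00
  701.80 + 14.8% × (10,981.00 − 8,200.00) = 701.80 + 14.8% × 2,781.00 = 1,113.39
Disability Insurance: 1.11% × 12,046.00 = 133.71
Total: 1,113.39 + 133.71 = 1,247.10

1,247.10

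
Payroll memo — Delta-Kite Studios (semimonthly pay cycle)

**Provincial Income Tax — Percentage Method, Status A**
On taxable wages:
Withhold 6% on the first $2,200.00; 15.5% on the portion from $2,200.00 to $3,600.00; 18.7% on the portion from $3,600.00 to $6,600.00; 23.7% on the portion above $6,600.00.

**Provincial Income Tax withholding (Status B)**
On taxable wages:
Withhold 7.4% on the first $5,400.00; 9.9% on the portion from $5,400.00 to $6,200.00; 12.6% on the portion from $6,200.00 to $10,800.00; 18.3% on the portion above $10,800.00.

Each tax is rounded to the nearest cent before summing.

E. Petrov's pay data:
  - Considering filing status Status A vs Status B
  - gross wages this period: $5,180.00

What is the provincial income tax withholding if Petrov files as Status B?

Provincial Income Tax (Status B): taxable = $5,180.00
  7.4% × $5,180.00 = $383.32

$383.32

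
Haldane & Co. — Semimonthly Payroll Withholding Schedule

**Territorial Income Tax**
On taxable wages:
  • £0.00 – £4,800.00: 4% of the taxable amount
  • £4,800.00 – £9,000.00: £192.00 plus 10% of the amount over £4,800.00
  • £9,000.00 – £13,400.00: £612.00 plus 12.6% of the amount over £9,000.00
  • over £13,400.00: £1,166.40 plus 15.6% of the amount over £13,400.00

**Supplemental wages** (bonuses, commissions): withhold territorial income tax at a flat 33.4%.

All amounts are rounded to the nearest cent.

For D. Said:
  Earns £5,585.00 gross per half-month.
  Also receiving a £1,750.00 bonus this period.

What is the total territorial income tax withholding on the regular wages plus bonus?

Territorial Income Tax: taxable = £5,585.00
  £192.00 + 10% × (£5,585.00 − £4,800.00) = £192.00 + 10% × £785.00 = £270.50
Supplemental (33.4% flat on bonus): 33.4% × £1,750.00 = £584.50
Total territorial income tax: £270.50 + £584.50 = £855.00

£855.00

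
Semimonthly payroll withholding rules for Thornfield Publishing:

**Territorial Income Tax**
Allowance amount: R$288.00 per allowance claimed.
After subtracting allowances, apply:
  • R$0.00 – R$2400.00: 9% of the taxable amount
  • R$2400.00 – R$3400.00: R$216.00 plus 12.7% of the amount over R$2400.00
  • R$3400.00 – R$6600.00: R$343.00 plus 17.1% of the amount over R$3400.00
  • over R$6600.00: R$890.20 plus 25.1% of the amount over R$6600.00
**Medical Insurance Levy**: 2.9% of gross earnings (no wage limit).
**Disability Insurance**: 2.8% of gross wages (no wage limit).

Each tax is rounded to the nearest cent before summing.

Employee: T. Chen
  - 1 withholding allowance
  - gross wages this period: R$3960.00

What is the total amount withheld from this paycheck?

R$615.23

Territorial Income Tax: taxable = R$3960.00 − 1×R$288.00 = R$3672.00
  R$343.00 + 17.1% × (R$3672.00 − R$3400.00) = R$343.00 + 17.1% × R$272.00 = R$389.51
Medical Insurance Levy: 2.9% × R$3960.00 = R$114.84
Disability Insurance: 2.8% × R$3960.00 = R$110.88
Total: R$389.51 + R$114.84 + R$110.88 = R$615.23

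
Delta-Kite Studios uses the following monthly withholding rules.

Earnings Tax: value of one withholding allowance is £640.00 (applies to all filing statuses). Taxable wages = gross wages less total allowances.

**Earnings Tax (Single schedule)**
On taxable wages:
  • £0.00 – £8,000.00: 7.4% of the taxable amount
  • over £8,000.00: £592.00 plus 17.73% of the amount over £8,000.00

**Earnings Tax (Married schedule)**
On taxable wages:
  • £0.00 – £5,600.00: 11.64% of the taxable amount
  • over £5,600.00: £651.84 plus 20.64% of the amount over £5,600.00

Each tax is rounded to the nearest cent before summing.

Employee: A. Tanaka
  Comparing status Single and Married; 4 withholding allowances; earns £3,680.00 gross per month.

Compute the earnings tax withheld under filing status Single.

£82.88

Earnings Tax (Single): taxable = £3,680.00 − 4×£640.00 = £1,120.00
  7.4% × £1,120.00 = £82.88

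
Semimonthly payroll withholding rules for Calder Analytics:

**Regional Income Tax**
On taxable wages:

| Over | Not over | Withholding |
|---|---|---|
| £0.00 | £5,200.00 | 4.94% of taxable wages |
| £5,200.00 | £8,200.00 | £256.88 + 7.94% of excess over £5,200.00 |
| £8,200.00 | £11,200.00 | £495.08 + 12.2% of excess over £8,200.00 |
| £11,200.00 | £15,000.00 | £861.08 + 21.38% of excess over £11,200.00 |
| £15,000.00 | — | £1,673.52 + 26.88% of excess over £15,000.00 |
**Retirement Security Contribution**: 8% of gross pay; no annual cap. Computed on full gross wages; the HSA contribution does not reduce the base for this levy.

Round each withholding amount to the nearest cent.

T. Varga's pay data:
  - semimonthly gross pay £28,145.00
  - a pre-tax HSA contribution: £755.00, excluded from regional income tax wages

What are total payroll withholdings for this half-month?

Regional Income Tax: taxable = £28,145.00 − £755.00 = £27,390.00
  £1,673.52 + 26.88% × (£27,390.00 − £15,000.00) = £1,673.52 + 26.88% × £12,390.00 = £5,003.95
Retirement Security Contribution: 8% × £28,145.00 = £2,251.60
Total: £5,003.95 + £2,251.60 = £7,255.55

£7,255.55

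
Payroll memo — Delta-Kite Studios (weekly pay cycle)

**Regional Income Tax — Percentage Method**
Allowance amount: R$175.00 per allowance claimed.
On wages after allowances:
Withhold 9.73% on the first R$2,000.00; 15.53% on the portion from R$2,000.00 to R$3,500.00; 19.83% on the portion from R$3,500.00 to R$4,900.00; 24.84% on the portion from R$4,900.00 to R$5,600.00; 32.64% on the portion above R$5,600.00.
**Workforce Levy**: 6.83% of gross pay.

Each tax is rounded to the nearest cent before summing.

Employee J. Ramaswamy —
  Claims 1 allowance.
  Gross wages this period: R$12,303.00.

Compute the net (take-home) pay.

R$8,452.92

Regional Income Tax: taxable = R$12,303.00 − 1×R$175.00 = R$12,128.00
  R$879.05 + 32.64% × (R$12,128.00 − R$5,600.00) = R$879.05 + 32.64% × R$6,528.00 = R$3,009.79
Workforce Levy: 6.83% × R$12,303.00 = R$840.29
Total withheld: R$3,009.79 + R$840.29 = R$3,850.08
Net pay: R$12,303.00 − R$3,850.08 = R$8,452.92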